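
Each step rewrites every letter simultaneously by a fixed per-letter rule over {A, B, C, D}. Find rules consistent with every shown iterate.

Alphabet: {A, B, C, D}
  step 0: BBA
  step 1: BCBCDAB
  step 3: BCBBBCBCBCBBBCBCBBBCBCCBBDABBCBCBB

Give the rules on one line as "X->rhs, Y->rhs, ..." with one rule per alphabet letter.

A->DAB, B->BC, C->BB, D->CBB

  step 0 ⇒ step 1: BBA ⇒ BC·BC·DAB
    A ↦ DAB
    B ↦ BC
    C ↦ BB  (constrained at step 1)
    D ↦ CBB  (constrained at step 1)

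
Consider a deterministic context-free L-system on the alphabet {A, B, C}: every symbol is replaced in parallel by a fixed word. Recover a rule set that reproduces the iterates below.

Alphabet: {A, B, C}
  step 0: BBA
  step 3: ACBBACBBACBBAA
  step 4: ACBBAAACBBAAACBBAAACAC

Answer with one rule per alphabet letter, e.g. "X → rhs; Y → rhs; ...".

  step 3 ⇒ step 4: ACBBACBBACBBAA ⇒ AC·BB·A·A·AC·BB·A·A·AC·BB·A·A·AC·AC
    A ↦ AC
    B ↦ A
    C ↦ BB

A->AC, B->A, C->BB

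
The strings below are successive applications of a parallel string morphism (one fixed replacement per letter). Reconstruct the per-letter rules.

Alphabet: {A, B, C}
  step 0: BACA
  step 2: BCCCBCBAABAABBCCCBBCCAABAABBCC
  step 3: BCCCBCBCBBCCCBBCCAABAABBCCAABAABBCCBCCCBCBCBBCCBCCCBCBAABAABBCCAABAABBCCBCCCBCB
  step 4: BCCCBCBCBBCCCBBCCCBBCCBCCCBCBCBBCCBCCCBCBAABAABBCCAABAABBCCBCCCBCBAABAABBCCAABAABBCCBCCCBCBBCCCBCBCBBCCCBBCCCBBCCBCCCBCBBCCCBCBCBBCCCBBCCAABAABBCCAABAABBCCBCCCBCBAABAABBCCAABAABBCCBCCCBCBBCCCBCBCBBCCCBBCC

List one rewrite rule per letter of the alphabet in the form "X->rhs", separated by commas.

  step 3 ⇒ step 4: BCCCBCBCBBCCCBBCCAABAABBCCAABAABBCCBCCCBCBCBBCCBCCCBCBAABAABBCCAABAABBCCBCCCBCB ⇒ BCC·CB·CB·CB·BCC·CB·BCC·CB·BCC·BCC·CB·CB·CB·BCC·BCC·CB·CB·AAB·AAB·BCC·AAB·AAB·BCC·BCC·CB·CB·AAB·AAB·BCC·AAB·AAB·BCC·BCC·CB·CB·BCC·CB·CB·CB·BCC·CB·BCC·CB·BCC·BCC·CB·CB·BCC·CB·CB·CB·BCC·CB·BCC·AAB·AAB·BCC·AAB·AAB·BCC·BCC·CB·CB·AAB·AAB·BCC·AAB·AAB·BCC·BCC·CB·CB·BCC·CB·CB·CB·BCC·CB·BCC
    A ↦ AAB
    B ↦ BCC
    C ↦ CB

A->AAB, B->BCC, C->CB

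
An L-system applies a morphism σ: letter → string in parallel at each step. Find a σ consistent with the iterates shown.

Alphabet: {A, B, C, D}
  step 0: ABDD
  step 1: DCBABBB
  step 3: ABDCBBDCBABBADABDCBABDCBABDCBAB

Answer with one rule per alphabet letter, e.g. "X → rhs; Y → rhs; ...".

  step 0 ⇒ step 1: ABDD ⇒ DCB·AB·B·B
    A ↦ DCB
    B ↦ AB
    D ↦ B
    C ↦ AD  (constrained at step 1)

A->DCB, B->AB, C->AD, D->B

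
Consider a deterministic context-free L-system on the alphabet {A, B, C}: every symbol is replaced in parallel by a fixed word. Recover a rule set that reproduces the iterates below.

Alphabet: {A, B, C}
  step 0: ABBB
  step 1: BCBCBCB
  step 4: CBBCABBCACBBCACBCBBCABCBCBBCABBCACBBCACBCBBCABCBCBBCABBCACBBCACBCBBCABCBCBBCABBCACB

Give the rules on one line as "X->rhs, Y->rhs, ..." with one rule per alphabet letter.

A->B, B->CB, C->BCA

  step 0 ⇒ step 1: ABBB ⇒ B·CB·CB·CB
    A ↦ B
    B ↦ CB
    C ↦ BCA  (constrained at step 1)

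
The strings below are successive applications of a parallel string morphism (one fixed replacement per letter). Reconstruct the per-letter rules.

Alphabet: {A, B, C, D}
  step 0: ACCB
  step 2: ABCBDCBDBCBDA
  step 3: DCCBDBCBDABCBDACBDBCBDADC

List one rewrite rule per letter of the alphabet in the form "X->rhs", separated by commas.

  step 2 ⇒ step 3: ABCBDCBDBCBDA ⇒ DC·CBD·B·CBD·A·B·CBD·A·CBD·B·CBD·A·DC
    A ↦ DC
    B ↦ CBD
    C ↦ B
    D ↦ A

A->DC, B->CBD, C->B, D->A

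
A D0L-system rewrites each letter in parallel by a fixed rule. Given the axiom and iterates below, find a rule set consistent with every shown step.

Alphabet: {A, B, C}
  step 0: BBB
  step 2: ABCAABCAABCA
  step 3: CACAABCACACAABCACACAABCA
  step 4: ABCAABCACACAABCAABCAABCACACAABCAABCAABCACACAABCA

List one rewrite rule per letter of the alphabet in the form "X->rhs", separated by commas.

A->CA, B->CA, C->AB

  step 3 ⇒ step 4: CACAABCACACAABCACACAABCA ⇒ AB·CA·AB·CA·CA·CA·AB·CA·AB·CA·AB·CA·CA·CA·AB·CA·AB·CA·AB·CA·CA·CA·AB·CA
    A ↦ CA
    B ↦ CA
    C ↦ AB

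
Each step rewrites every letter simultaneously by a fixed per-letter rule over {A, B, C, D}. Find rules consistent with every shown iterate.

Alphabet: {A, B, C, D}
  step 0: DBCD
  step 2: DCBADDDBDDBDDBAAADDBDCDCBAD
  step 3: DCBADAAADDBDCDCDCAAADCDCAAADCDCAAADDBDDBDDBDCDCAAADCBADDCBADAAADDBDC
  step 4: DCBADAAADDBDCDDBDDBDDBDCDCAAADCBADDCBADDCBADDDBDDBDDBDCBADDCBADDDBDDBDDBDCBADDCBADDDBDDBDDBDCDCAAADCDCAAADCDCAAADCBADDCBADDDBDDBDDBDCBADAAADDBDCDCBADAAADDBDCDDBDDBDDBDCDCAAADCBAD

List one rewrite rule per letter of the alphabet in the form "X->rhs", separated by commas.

  step 3 ⇒ step 4: DCBADAAADDBDCDCDCAAADCDCAAADCDCAAADDBDDBDDBDCDCAAADCBADDCBADAAADDBDC ⇒ DC·BAD·AAA·DDB·DC·DDB·DDB·DDB·DC·DC·AAA·DC·BAD·DC·BAD·DC·BAD·DDB·DDB·DDB·DC·BAD·DC·BAD·DDB·DDB·DDB·DC·BAD·DC·BAD·DDB·DDB·DDB·DC·DC·AAA·DC·DC·AAA·DC·DC·AAA·DC·BAD·DC·BAD·DDB·DDB·DDB·DC·BAD·AAA·DDB·DC·DC·BAD·AAA·DDB·DC·DDB·DDB·DDB·DC·DC·AAA·DC·BAD
    A ↦ DDB
    B ↦ AAA
    C ↦ BAD
    D ↦ DC

A->DDB, B->AAA, C->BAD, D->DC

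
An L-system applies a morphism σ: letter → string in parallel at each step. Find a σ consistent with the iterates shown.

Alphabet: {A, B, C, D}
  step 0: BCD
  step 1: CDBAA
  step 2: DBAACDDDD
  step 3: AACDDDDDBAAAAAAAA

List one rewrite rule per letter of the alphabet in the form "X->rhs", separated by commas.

  step 2 ⇒ step 3: DBAACDDDD ⇒ AA·C·DD·DD·DB·AA·AA·AA·AA
    A ↦ DD
    B ↦ C
    C ↦ DB
    D ↦ AA

A->DD, B->C, C->DB, D->AA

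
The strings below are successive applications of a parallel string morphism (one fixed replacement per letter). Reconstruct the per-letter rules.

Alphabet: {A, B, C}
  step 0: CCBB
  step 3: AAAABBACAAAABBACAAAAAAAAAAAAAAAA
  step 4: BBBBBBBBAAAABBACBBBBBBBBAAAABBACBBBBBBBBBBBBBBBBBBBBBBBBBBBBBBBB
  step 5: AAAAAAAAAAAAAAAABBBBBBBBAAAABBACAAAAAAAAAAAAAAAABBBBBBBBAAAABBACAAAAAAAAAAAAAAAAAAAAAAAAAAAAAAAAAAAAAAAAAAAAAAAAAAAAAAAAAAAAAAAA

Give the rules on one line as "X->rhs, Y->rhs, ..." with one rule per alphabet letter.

  step 4 ⇒ step 5: BBBBBBBBAAAABBACBBBBBBBBAAAABBACBBBBBBBBBBBBBBBBBBBBBBBBBBBBBBBB ⇒ AA·AA·AA·AA·AA·AA·AA·AA·BB·BB·BB·BB·AA·AA·BB·AC·AA·AA·AA·AA·AA·AA·AA·AA·BB·BB·BB·BB·AA·AA·BB·AC·AA·AA·AA·AA·AA·AA·AA·AA·AA·AA·AA·AA·AA·AA·AA·AA·AA·AA·AA·AA·AA·AA·AA·AA·AA·AA·AA·AA·AA·AA·AA·AA
    A ↦ BB
    B ↦ AA
    C ↦ AC

A->BB, B->AA, C->AC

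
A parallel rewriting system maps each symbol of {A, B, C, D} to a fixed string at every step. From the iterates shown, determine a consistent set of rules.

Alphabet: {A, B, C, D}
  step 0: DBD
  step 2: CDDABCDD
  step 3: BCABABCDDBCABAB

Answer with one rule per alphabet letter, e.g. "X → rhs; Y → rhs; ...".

A->CD, B->D, C->BC, D->AB

  step 2 ⇒ step 3: CDDABCDD ⇒ BC·AB·AB·CD·D·BC·AB·AB
    A ↦ CD
    B ↦ D
    C ↦ BC
    D ↦ AB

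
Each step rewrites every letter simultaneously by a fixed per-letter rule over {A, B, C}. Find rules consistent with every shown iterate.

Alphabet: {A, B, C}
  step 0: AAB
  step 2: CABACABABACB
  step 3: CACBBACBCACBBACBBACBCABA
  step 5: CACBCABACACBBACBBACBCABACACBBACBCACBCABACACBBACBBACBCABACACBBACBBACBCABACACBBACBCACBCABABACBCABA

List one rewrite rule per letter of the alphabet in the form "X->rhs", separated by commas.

  step 2 ⇒ step 3: CABACABABACB ⇒ CA·CB·BA·CB·CA·CB·BA·CB·BA·CB·CA·BA
    A ↦ CB
    B ↦ BA
    C ↦ CA

A->CB, B->BA, C->CA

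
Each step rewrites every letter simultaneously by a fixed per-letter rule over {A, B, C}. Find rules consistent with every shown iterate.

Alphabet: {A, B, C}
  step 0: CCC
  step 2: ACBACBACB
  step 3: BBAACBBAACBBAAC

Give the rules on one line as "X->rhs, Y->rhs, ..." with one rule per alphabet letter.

  step 2 ⇒ step 3: ACBACBACB ⇒ B·BA·AC·B·BA·AC·B·BA·AC
    A ↦ B
    B ↦ AC
    C ↦ BA

A->B, B->AC, C->BA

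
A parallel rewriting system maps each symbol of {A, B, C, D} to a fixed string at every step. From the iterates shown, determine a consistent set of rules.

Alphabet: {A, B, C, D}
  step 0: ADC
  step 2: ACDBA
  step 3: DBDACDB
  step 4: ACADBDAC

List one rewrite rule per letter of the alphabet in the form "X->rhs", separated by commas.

  step 3 ⇒ step 4: DBDACDB ⇒ A·C·A·DB·D·A·C
    A ↦ DB
    B ↦ C
    C ↦ D
    D ↦ A

A->DB, B->C, C->D, D->A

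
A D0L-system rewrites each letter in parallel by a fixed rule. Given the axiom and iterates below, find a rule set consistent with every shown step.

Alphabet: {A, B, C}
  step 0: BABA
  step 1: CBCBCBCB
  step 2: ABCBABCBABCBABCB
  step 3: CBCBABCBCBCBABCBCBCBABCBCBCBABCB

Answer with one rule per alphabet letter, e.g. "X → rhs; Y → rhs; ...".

A->CB, B->CB, C->AB

  step 2 ⇒ step 3: ABCBABCBABCBABCB ⇒ CB·CB·AB·CB·CB·CB·AB·CB·CB·CB·AB·CB·CB·CB·AB·CB
    A ↦ CB
    B ↦ CB
    C ↦ AB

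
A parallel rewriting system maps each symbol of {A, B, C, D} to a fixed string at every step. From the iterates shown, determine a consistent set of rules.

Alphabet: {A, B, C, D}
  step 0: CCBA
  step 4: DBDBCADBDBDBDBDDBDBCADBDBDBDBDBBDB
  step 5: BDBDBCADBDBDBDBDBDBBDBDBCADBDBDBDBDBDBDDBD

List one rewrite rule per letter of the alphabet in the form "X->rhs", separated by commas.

  step 4 ⇒ step 5: DBDBCADBDBDBDBDDBDBCADBDBDBDBDBBDB ⇒ B·D·B·D·BCA·DBD·B·D·B·D·B·D·B·D·B·B·D·B·D·BCA·DBD·B·D·B·D·B·D·B·D·B·D·D·B·D
    A ↦ DBD
    B ↦ D
    C ↦ BCA
    D ↦ B

A->DBD, B->D, C->BCA, D->B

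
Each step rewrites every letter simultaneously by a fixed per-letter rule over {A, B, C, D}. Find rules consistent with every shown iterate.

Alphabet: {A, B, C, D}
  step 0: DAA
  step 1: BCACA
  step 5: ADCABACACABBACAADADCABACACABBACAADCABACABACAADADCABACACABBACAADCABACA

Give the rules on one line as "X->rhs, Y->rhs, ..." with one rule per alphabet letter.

  step 0 ⇒ step 1: DAA ⇒ B·CA·CA
    A ↦ CA
    D ↦ B
    B ↦ AD  (constrained at step 1)
    C ↦ BA  (constrained at step 1)

A->CA, B->AD, C->BA, D->B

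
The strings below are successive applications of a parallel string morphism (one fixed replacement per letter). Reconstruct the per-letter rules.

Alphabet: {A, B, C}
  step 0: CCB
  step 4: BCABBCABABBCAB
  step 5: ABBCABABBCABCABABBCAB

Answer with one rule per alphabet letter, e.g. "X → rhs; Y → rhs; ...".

A->C, B->AB, C->B

  step 4 ⇒ step 5: BCABBCABABBCAB ⇒ AB·B·C·AB·AB·B·C·AB·C·AB·AB·B·C·AB
    A ↦ C
    B ↦ AB
    C ↦ B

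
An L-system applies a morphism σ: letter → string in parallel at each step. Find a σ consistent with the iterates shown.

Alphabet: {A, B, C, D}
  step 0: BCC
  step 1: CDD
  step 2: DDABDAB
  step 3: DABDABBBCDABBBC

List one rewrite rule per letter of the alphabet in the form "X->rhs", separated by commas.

  step 2 ⇒ step 3: DDABDAB ⇒ DAB·DAB·BB·C·DAB·BB·C
    A ↦ BB
    B ↦ C
    D ↦ DAB
  step 0 ⇒ step 1: BCC ⇒ C·D·D
    C ↦ D

A->BB, B->C, C->D, D->DAB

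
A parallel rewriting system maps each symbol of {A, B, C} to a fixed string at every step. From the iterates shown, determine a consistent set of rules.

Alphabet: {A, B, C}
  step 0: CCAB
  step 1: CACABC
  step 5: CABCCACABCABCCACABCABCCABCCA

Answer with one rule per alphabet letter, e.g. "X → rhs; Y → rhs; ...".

A->B, B->C, C->CA

  step 0 ⇒ step 1: CCAB ⇒ CA·CA·B·C
    A ↦ B
    B ↦ C
    C ↦ CA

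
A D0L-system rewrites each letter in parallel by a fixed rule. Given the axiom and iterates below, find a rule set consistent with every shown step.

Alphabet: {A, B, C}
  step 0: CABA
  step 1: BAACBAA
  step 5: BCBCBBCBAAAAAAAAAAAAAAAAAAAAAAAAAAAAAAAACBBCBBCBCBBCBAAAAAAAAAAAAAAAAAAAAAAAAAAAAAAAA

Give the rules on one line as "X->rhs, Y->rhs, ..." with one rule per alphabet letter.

A->AA, B->CB, C->B

  step 0 ⇒ step 1: CABA ⇒ B·AA·CB·AA
    A ↦ AA
    B ↦ CB
    C ↦ B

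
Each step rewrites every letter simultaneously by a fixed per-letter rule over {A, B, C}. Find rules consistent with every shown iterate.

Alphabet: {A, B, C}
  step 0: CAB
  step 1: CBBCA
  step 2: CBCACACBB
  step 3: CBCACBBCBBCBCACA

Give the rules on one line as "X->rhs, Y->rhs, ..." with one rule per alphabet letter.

A->B, B->CA, C->CB

  step 2 ⇒ step 3: CBCACACBB ⇒ CB·CA·CB·B·CB·B·CB·CA·CA
    A ↦ B
    B ↦ CA
    C ↦ CB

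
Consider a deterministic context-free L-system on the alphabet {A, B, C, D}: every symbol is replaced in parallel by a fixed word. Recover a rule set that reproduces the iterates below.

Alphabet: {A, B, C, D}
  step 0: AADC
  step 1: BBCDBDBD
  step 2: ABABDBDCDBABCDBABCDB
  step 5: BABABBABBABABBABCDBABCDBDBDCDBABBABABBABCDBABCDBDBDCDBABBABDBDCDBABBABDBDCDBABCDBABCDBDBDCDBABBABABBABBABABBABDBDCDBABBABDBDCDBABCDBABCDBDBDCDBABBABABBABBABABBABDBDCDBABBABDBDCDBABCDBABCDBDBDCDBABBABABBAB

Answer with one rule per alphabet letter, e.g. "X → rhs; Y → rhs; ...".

  step 1 ⇒ step 2: BBCDBDBD ⇒ AB·AB·DBD·CDB·AB·CDB·AB·CDB
    B ↦ AB
    C ↦ DBD
    D ↦ CDB
  step 0 ⇒ step 1: AADC ⇒ B·B·CDB·DBD
    A ↦ B

A->B, B->AB, C->DBD, D->CDB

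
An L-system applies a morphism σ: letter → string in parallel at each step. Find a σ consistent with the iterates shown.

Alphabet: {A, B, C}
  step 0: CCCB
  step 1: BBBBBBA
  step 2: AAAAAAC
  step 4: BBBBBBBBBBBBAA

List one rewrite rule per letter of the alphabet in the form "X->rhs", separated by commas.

  step 1 ⇒ step 2: BBBBBBA ⇒ A·A·A·A·A·A·C
    A ↦ C
    B ↦ A
  step 0 ⇒ step 1: CCCB ⇒ BB·BB·BB·A
    C ↦ BB

A->C, B->A, C->BB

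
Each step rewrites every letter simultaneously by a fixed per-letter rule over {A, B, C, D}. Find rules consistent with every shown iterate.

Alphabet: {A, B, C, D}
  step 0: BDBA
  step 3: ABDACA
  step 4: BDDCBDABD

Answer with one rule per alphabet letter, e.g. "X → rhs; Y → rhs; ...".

  step 3 ⇒ step 4: ABDACA ⇒ BD·D·C·BD·A·BD
    A ↦ BD
    B ↦ D
    C ↦ A
    D ↦ C

A->BD, B->D, C->A, D->C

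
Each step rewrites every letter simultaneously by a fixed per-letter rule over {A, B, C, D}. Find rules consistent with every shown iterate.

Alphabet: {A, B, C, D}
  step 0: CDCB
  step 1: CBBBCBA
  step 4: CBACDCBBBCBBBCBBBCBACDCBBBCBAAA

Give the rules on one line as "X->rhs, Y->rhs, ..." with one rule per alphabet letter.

A->CD, B->A, C->CB, D->BB

  step 0 ⇒ step 1: CDCB ⇒ CB·BB·CB·A
    B ↦ A
    C ↦ CB
    D ↦ BB
    A ↦ CD  (constrained at step 1)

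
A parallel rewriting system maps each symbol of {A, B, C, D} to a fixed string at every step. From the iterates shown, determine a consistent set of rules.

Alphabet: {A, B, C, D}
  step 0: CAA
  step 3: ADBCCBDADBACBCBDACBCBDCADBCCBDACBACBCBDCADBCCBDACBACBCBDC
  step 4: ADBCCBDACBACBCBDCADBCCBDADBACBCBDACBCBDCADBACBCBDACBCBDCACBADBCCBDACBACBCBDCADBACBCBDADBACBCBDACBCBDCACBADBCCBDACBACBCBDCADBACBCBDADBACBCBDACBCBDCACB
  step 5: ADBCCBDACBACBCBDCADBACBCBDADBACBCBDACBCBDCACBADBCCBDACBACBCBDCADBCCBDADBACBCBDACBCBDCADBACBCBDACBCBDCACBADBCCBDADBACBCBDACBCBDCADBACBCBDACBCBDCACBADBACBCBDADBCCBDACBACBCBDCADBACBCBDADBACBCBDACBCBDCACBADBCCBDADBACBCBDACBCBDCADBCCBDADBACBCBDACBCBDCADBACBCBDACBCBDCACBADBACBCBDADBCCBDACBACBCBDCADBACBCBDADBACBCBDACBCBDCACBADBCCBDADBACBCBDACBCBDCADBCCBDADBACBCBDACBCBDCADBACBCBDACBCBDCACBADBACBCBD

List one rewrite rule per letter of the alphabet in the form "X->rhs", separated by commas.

A->ADB, B->CBD, C->ACB, D->C

  step 4 ⇒ step 5: ADBCCBDACBACBCBDCADBCCBDADBACBCBDACBCBDCADBACBCBDACBCBDCACBADBCCBDACBACBCBDCADBACBCBDADBACBCBDACBCBDCACBADBCCBDACBACBCBDCADBACBCBDADBACBCBDACBCBDCACB ⇒ ADB·C·CBD·ACB·ACB·CBD·C·ADB·ACB·CBD·ADB·ACB·CBD·ACB·CBD·C·ACB·ADB·C·CBD·ACB·ACB·CBD·C·ADB·C·CBD·ADB·ACB·CBD·ACB·CBD·C·ADB·ACB·CBD·ACB·CBD·C·ACB·ADB·C·CBD·ADB·ACB·CBD·ACB·CBD·C·ADB·ACB·CBD·ACB·CBD·C·ACB·ADB·ACB·CBD·ADB·C·CBD·ACB·ACB·CBD·C·ADB·ACB·CBD·ADB·ACB·CBD·ACB·CBD·C·ACB·ADB·C·CBD·ADB·ACB·CBD·ACB·CBD·C·ADB·C·CBD·ADB·ACB·CBD·ACB·CBD·C·ADB·ACB·CBD·ACB·CBD·C·ACB·ADB·ACB·CBD·ADB·C·CBD·ACB·ACB·CBD·C·ADB·ACB·CBD·ADB·ACB·CBD·ACB·CBD·C·ACB·ADB·C·CBD·ADB·ACB·CBD·ACB·CBD·C·ADB·C·CBD·ADB·ACB·CBD·ACB·CBD·C·ADB·ACB·CBD·ACB·CBD·C·ACB·ADB·ACB·CBD
    A ↦ ADB
    B ↦ CBD
    C ↦ ACB
    D ↦ C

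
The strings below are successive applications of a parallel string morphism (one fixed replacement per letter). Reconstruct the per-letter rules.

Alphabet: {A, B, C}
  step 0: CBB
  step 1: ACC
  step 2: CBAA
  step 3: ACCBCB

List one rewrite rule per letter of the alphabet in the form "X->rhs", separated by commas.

  step 2 ⇒ step 3: CBAA ⇒ A·C·CB·CB
    A ↦ CB
    B ↦ C
    C ↦ A

A->CB, B->C, C->A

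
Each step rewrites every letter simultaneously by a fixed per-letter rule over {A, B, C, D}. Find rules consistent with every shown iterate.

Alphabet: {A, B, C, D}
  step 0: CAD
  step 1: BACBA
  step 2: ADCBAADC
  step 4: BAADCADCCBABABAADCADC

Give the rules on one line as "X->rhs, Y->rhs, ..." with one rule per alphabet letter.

  step 1 ⇒ step 2: BACBA ⇒ AD·C·BA·AD·C
    A ↦ C
    B ↦ AD
    C ↦ BA
  step 0 ⇒ step 1: CAD ⇒ BA·C·BA
    D ↦ BA

A->C, B->AD, C->BA, D->BA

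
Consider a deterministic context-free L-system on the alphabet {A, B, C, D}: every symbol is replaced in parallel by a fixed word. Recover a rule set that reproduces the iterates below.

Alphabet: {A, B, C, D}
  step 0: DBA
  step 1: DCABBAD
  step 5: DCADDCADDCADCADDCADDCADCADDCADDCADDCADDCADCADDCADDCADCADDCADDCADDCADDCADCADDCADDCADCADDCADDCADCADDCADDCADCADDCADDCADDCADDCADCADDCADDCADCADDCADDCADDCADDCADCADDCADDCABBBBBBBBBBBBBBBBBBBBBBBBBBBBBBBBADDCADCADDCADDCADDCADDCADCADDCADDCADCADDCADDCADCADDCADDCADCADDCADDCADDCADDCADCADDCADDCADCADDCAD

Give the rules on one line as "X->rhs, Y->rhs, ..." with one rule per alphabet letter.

A->AD, B->BB, C->DDC, D->DCA

  step 0 ⇒ step 1: DBA ⇒ DCA·BB·AD
    A ↦ AD
    B ↦ BB
    D ↦ DCA
    C ↦ DDC  (constrained at step 1)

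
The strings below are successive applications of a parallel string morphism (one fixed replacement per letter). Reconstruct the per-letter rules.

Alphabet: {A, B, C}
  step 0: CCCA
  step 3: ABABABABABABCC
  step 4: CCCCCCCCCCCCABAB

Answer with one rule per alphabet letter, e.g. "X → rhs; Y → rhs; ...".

  step 3 ⇒ step 4: ABABABABABABCC ⇒ C·C·C·C·C·C·C·C·C·C·C·C·AB·AB
    A ↦ C
    B ↦ C
    C ↦ AB

A->C, B->C, C->AB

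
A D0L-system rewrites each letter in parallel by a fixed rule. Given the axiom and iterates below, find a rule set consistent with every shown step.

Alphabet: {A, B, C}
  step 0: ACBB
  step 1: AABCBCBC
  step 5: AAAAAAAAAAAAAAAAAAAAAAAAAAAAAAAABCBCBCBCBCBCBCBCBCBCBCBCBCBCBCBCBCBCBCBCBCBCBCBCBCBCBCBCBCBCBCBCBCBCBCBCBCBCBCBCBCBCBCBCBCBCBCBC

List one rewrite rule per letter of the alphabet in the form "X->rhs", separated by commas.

  step 0 ⇒ step 1: ACBB ⇒ AA·BC·BC·BC
    A ↦ AA
    B ↦ BC
    C ↦ BC

A->AA, B->BC, C->BC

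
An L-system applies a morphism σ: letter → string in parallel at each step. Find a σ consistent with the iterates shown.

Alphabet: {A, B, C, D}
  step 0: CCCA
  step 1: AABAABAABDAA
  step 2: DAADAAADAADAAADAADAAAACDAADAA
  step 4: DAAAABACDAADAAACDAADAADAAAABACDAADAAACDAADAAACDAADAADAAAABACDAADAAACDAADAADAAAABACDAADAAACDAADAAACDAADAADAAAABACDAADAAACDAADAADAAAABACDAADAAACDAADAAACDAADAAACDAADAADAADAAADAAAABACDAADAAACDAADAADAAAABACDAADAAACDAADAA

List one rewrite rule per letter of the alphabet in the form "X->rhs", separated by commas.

A->DAA, B->A, C->AAB, D->AC

  step 1 ⇒ step 2: AABAABAABDAA ⇒ DAA·DAA·A·DAA·DAA·A·DAA·DAA·A·AC·DAA·DAA
    A ↦ DAA
    B ↦ A
    D ↦ AC
  step 0 ⇒ step 1: CCCA ⇒ AAB·AAB·AAB·DAA
    C ↦ AAB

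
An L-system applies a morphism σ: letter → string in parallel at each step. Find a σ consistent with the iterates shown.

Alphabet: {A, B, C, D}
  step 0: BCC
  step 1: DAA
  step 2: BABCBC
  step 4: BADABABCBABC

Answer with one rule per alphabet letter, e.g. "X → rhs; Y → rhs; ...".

  step 1 ⇒ step 2: DAA ⇒ BA·BC·BC
    A ↦ BC
    D ↦ BA
  step 0 ⇒ step 1: BCC ⇒ D·A·A
    B ↦ D
  step 0 ⇒ step 1: BCC ⇒ D·A·A
    C ↦ A

A->BC, B->D, C->A, D->BA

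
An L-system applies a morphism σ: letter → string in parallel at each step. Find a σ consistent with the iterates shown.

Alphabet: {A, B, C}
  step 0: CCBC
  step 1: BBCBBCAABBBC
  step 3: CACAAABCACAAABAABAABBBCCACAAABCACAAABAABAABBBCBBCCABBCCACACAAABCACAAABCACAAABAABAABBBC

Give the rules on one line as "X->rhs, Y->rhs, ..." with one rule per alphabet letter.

  step 0 ⇒ step 1: CCBC ⇒ BBC·BBC·AAB·BBC
    B ↦ AAB
    C ↦ BBC
    A ↦ CA  (constrained at step 1)

A->CA, B->AAB, C->BBC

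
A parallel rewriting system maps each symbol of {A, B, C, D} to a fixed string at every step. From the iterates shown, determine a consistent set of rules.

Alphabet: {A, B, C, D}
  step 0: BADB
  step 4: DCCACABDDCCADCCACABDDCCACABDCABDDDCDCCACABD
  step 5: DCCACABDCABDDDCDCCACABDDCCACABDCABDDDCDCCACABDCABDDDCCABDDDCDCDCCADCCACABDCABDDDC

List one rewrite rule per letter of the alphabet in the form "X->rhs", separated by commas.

  step 4 ⇒ step 5: DCCACABDDCCADCCACABDDCCACABDCABDDDCDCCACABD ⇒ DC·CA·CA·BD·CA·BD·D·DC·DC·CA·CA·BD·DC·CA·CA·BD·CA·BD·D·DC·DC·CA·CA·BD·CA·BD·D·DC·CA·BD·D·DC·DC·DC·CA·DC·CA·CA·BD·CA·BD·D·DC
    A ↦ BD
    B ↦ D
    C ↦ CA
    D ↦ DC

A->BD, B->D, C->CA, D->DC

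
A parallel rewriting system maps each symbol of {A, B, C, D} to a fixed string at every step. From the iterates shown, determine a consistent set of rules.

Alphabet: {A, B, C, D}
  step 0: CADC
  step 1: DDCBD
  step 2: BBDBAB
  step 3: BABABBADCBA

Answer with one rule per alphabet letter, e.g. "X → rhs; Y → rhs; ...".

  step 2 ⇒ step 3: BBDBAB ⇒ BA·BA·B·BA·DC·BA
    A ↦ DC
    B ↦ BA
    D ↦ B
  step 0 ⇒ step 1: CADC ⇒ D·DC·B·D
    C ↦ D

A->DC, B->BA, C->D, D->B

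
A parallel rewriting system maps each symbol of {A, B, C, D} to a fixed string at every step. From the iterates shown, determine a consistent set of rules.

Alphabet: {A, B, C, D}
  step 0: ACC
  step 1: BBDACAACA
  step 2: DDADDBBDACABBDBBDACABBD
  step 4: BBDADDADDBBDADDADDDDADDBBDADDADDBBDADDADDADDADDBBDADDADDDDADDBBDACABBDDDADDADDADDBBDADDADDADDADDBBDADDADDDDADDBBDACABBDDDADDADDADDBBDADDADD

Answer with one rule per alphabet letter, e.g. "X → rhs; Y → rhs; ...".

A->BBD, B->D, C->ACA, D->ADD

  step 1 ⇒ step 2: BBDACAACA ⇒ D·D·ADD·BBD·ACA·BBD·BBD·ACA·BBD
    A ↦ BBD
    B ↦ D
    C ↦ ACA
    D ↦ ADD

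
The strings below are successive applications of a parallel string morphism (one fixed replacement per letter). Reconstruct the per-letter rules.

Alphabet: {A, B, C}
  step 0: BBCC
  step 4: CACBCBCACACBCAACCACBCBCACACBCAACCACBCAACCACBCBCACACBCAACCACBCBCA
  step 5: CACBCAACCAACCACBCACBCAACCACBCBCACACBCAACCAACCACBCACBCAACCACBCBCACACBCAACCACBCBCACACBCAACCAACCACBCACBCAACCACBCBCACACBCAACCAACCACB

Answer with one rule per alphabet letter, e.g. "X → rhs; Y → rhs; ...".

A->CB, B->AC, C->CA

  step 4 ⇒ step 5: CACBCBCACACBCAACCACBCBCACACBCAACCACBCAACCACBCBCACACBCAACCACBCBCA ⇒ CA·CB·CA·AC·CA·AC·CA·CB·CA·CB·CA·AC·CA·CB·CB·CA·CA·CB·CA·AC·CA·AC·CA·CB·CA·CB·CA·AC·CA·CB·CB·CA·CA·CB·CA·AC·CA·CB·CB·CA·CA·CB·CA·AC·CA·AC·CA·CB·CA·CB·CA·AC·CA·CB·CB·CA·CA·CB·CA·AC·CA·AC·CA·CB
    A ↦ CB
    B ↦ AC
    C ↦ CA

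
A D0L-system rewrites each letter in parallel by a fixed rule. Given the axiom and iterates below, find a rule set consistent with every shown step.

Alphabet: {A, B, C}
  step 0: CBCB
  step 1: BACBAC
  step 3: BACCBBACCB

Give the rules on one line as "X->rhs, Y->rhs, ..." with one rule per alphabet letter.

  step 0 ⇒ step 1: CBCB ⇒ BA·C·BA·C
    B ↦ C
    C ↦ BA
    A ↦ B  (constrained at step 1)

A->B, B->C, C->BA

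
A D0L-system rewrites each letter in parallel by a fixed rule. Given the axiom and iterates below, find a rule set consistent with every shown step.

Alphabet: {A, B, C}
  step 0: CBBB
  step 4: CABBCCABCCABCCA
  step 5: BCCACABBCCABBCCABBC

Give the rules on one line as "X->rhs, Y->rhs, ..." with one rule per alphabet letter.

A->C, B->CA, C->B

  step 4 ⇒ step 5: CABBCCABCCABCCA ⇒ B·C·CA·CA·B·B·C·CA·B·B·C·CA·B·B·C
    A ↦ C
    B ↦ CA
    C ↦ B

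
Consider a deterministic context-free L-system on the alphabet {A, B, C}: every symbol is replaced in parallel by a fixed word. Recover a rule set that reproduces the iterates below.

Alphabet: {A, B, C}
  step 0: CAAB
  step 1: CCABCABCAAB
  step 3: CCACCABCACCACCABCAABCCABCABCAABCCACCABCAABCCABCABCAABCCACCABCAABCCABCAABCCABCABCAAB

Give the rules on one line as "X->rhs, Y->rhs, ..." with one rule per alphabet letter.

A->BCA, B->AB, C->CCA

  step 0 ⇒ step 1: CAAB ⇒ CCA·BCA·BCA·AB
    A ↦ BCA
    B ↦ AB
    C ↦ CCA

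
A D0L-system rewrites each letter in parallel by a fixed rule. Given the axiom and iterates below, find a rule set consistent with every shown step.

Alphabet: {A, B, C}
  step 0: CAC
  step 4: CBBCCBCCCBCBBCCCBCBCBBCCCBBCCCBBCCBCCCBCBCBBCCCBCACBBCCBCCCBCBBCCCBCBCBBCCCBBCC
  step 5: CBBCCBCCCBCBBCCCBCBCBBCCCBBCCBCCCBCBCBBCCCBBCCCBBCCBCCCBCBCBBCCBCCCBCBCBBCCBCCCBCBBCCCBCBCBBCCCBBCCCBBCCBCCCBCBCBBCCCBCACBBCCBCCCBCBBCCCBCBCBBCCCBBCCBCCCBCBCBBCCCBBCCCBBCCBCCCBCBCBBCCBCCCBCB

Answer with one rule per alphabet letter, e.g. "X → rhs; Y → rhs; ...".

  step 4 ⇒ step 5: CBBCCBCCCBCBBCCCBCBCBBCCCBBCCCBBCCBCCCBCBCBBCCCBCACBBCCBCCCBCBBCCCBCBCBBCCCBBCC ⇒ CB·BCC·BCC·CB·CB·BCC·CB·CB·CB·BCC·CB·BCC·BCC·CB·CB·CB·BCC·CB·BCC·CB·BCC·BCC·CB·CB·CB·BCC·BCC·CB·CB·CB·BCC·BCC·CB·CB·BCC·CB·CB·CB·BCC·CB·BCC·CB·BCC·BCC·CB·CB·CB·BCC·CB·CA·CB·BCC·BCC·CB·CB·BCC·CB·CB·CB·BCC·CB·BCC·BCC·CB·CB·CB·BCC·CB·BCC·CB·BCC·BCC·CB·CB·CB·BCC·BCC·CB·CB
    A ↦ CA
    B ↦ BCC
    C ↦ CB

A->CA, B->BCC, C->CB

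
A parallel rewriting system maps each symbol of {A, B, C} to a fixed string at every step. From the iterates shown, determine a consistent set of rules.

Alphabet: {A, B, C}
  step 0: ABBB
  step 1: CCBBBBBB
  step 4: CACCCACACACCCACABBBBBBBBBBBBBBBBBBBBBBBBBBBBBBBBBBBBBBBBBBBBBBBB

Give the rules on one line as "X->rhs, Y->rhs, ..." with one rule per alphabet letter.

  step 0 ⇒ step 1: ABBB ⇒ CC·BB·BB·BB
    A ↦ CC
    B ↦ BB
    C ↦ CA  (constrained at step 1)

A->CC, B->BB, C->CA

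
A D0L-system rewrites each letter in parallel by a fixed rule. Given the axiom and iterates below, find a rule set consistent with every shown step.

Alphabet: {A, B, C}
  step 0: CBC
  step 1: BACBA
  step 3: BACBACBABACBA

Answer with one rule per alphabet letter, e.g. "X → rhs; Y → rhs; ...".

  step 0 ⇒ step 1: CBC ⇒ BA·C·BA
    B ↦ C
    C ↦ BA
    A ↦ BA  (constrained at step 1)

A->BA, B->C, C->BA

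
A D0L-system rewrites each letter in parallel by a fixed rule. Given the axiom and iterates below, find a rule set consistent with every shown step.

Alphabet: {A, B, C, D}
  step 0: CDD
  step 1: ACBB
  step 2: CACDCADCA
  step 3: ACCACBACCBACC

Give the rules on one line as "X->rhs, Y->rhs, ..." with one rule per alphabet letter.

  step 2 ⇒ step 3: CACDCADCA ⇒ AC·C·AC·B·AC·C·B·AC·C
    A ↦ C
    C ↦ AC
    D ↦ B
  step 1 ⇒ step 2: ACBB ⇒ C·AC·DCA·DCA
    B ↦ DCA

A->C, B->DCA, C->AC, D->B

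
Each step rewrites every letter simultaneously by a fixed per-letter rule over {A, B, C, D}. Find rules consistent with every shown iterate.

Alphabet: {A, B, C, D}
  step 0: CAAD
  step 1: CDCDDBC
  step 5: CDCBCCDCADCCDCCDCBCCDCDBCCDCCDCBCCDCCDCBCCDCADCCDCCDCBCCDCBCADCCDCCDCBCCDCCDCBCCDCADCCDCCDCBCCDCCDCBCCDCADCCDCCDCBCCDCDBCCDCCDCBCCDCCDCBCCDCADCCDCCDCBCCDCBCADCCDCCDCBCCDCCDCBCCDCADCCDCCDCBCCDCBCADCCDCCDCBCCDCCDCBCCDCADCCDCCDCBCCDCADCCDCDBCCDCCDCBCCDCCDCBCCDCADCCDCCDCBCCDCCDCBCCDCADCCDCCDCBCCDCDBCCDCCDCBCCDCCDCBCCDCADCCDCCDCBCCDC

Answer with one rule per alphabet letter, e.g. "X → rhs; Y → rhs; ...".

A->D, B->ADC, C->CDC, D->BC

  step 0 ⇒ step 1: CAAD ⇒ CDC·D·D·BC
    A ↦ D
    C ↦ CDC
    D ↦ BC
    B ↦ ADC  (constrained at step 1)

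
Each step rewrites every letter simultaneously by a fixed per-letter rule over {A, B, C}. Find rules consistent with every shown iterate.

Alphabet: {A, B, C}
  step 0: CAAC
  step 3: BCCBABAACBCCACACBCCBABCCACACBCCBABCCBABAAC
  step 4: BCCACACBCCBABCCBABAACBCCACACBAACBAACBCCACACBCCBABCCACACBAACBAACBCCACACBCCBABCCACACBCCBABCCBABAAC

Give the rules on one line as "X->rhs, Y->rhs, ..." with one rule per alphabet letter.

A->BA, B->BCC, C->AC

  step 3 ⇒ step 4: BCCBABAACBCCACACBCCBABCCACACBCCBABCCBABAAC ⇒ BCC·AC·AC·BCC·BA·BCC·BA·BA·AC·BCC·AC·AC·BA·AC·BA·AC·BCC·AC·AC·BCC·BA·BCC·AC·AC·BA·AC·BA·AC·BCC·AC·AC·BCC·BA·BCC·AC·AC·BCC·BA·BCC·BA·BA·AC
    A ↦ BA
    B ↦ BCC
    C ↦ AC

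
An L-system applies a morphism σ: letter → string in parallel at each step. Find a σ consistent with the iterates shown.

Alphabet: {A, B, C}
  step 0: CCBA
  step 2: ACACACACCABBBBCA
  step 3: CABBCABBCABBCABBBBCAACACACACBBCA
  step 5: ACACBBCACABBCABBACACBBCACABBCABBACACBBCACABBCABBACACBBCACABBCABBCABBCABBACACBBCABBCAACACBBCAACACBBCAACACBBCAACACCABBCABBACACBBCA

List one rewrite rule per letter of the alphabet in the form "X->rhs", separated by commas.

A->CA, B->AC, C->BB

  step 2 ⇒ step 3: ACACACACCABBBBCA ⇒ CA·BB·CA·BB·CA·BB·CA·BB·BB·CA·AC·AC·AC·AC·BB·CA
    A ↦ CA
    B ↦ AC
    C ↦ BB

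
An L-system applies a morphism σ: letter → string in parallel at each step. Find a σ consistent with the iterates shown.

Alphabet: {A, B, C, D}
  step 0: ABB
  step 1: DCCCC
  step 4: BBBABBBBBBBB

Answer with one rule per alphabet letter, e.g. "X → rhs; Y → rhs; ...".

  step 0 ⇒ step 1: ABB ⇒ D·CC·CC
    A ↦ D
    B ↦ CC
    C ↦ B  (constrained at step 1)
    D ↦ BA  (constrained at step 1)

A->D, B->CC, C->B, D->BA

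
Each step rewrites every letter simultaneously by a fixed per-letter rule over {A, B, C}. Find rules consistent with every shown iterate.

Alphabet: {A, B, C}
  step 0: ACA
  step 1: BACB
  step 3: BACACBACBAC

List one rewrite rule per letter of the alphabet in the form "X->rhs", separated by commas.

  step 0 ⇒ step 1: ACA ⇒ B·AC·B
    A ↦ B
    C ↦ AC
    B ↦ AC  (constrained at step 1)

A->B, B->AC, C->AC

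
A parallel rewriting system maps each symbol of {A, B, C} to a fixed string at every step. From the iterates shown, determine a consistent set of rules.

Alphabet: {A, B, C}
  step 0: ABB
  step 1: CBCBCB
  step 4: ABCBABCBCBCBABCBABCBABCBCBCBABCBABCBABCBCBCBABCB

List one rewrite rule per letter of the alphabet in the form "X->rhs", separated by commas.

A->CB, B->CB, C->AB

  step 0 ⇒ step 1: ABB ⇒ CB·CB·CB
    A ↦ CB
    B ↦ CB
    C ↦ AB  (constrained at step 1)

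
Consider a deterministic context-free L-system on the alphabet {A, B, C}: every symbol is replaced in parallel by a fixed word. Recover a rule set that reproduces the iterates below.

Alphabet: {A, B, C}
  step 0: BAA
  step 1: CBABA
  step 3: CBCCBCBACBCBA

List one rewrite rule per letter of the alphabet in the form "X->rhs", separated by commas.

  step 0 ⇒ step 1: BAA ⇒ C·BA·BA
    A ↦ BA
    B ↦ C
    C ↦ CB  (constrained at step 1)

A->BA, B->C, C->CB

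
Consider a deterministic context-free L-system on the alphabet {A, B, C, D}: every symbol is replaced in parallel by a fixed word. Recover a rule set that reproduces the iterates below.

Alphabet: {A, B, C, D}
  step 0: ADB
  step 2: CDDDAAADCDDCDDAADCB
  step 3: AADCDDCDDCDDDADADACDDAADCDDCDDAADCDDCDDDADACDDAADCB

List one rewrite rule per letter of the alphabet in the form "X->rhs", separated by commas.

  step 2 ⇒ step 3: CDDDAAADCDDCDDAADCB ⇒ AAD·CDD·CDD·CDD·DA·DA·DA·CDD·AAD·CDD·CDD·AAD·CDD·CDD·DA·DA·CDD·AAD·CB
    A ↦ DA
    B ↦ CB
    C ↦ AAD
    D ↦ CDD

A->DA, B->CB, C->AAD, D->CDD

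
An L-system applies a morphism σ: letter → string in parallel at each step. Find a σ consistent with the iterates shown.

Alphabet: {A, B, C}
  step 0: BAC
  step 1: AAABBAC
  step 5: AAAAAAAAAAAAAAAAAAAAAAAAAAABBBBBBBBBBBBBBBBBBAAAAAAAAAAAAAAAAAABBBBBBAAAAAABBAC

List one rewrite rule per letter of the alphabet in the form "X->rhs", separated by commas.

  step 0 ⇒ step 1: BAC ⇒ AAA·B·BAC
    A ↦ B
    B ↦ AAA
    C ↦ BAC

A->B, B->AAA, C->BAC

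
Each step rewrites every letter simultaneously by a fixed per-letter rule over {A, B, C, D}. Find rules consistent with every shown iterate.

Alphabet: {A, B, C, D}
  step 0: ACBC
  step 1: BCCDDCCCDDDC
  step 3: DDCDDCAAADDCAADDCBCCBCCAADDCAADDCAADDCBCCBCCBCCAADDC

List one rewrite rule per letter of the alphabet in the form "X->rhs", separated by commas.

A->BCC, B->CCD, C->DDC, D->A

  step 0 ⇒ step 1: ACBC ⇒ BCC·DDC·CCD·DDC
    A ↦ BCC
    B ↦ CCD
    C ↦ DDC
    D ↦ A  (constrained at step 1)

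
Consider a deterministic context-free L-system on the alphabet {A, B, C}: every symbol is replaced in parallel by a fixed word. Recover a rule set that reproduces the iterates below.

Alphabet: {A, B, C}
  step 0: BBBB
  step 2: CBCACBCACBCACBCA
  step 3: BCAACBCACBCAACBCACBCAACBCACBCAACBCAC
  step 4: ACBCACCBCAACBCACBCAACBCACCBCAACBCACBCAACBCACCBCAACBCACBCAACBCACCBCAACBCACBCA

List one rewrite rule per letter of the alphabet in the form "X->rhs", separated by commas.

A->C, B->AC, C->BCA

  step 3 ⇒ step 4: BCAACBCACBCAACBCACBCAACBCACBCAACBCAC ⇒ AC·BCA·C·C·BCA·AC·BCA·C·BCA·AC·BCA·C·C·BCA·AC·BCA·C·BCA·AC·BCA·C·C·BCA·AC·BCA·C·BCA·AC·BCA·C·C·BCA·AC·BCA·C·BCA
    A ↦ C
    B ↦ AC
    C ↦ BCA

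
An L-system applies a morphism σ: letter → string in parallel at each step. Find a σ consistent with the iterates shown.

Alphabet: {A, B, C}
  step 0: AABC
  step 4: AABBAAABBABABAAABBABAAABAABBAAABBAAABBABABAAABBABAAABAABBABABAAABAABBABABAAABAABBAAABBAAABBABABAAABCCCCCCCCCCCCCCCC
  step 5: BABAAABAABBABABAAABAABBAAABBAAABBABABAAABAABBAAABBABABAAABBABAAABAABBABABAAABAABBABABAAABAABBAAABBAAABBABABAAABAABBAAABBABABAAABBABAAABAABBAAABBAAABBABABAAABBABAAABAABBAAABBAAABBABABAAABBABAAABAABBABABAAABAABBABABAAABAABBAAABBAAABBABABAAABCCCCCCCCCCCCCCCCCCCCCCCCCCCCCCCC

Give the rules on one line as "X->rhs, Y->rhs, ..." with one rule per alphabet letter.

  step 4 ⇒ step 5: AABBAAABBABABAAABBABAAABAABBAAABBAAABBABABAAABBABAAABAABBABABAAABAABBABABAAABAABBAAABBAAABBABABAAABCCCCCCCCCCCCCCCC ⇒ BA·BA·AAB·AAB·BA·BA·BA·AAB·AAB·BA·AAB·BA·AAB·BA·BA·BA·AAB·AAB·BA·AAB·BA·BA·BA·AAB·BA·BA·AAB·AAB·BA·BA·BA·AAB·AAB·BA·BA·BA·AAB·AAB·BA·AAB·BA·AAB·BA·BA·BA·AAB·AAB·BA·AAB·BA·BA·BA·AAB·BA·BA·AAB·AAB·BA·AAB·BA·AAB·BA·BA·BA·AAB·BA·BA·AAB·AAB·BA·AAB·BA·AAB·BA·BA·BA·AAB·BA·BA·AAB·AAB·BA·BA·BA·AAB·AAB·BA·BA·BA·AAB·AAB·BA·AAB·BA·AAB·BA·BA·BA·AAB·CC·CC·CC·CC·CC·CC·CC·CC·CC·CC·CC·CC·CC·CC·CC·CC
    A ↦ BA
    B ↦ AAB
    C ↦ CC

A->BA, B->AAB, C->CC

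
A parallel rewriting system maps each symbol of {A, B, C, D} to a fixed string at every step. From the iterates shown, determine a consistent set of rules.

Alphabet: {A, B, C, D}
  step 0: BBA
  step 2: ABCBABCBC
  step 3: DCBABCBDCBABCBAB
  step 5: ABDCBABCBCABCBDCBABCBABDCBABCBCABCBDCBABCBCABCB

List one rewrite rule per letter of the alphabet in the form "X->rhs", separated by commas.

  step 2 ⇒ step 3: ABCBABCBC ⇒ D·CB·AB·CB·D·CB·AB·CB·AB
    A ↦ D
    B ↦ CB
    C ↦ AB
    D ↦ C  (constrained at step 3)

A->D, B->CB, C->AB, D->C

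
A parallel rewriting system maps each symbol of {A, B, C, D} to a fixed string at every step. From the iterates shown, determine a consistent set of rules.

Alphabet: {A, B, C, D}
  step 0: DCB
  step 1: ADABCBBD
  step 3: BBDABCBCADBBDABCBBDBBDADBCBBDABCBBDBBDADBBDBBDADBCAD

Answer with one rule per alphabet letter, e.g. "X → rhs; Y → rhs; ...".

  step 0 ⇒ step 1: DCB ⇒ AD·ABC·BBD
    B ↦ BBD
    C ↦ ABC
    D ↦ AD
    A ↦ BC  (constrained at step 1)

A->BC, B->BBD, C->ABC, D->AD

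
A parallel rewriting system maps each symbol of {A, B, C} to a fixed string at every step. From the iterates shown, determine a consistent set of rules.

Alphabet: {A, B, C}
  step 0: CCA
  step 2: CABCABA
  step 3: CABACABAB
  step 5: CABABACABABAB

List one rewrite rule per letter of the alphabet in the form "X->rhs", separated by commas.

A->B, B->A, C->CA

  step 2 ⇒ step 3: CABCABA ⇒ CA·B·A·CA·B·A·B
    A ↦ B
    B ↦ A
    C ↦ CA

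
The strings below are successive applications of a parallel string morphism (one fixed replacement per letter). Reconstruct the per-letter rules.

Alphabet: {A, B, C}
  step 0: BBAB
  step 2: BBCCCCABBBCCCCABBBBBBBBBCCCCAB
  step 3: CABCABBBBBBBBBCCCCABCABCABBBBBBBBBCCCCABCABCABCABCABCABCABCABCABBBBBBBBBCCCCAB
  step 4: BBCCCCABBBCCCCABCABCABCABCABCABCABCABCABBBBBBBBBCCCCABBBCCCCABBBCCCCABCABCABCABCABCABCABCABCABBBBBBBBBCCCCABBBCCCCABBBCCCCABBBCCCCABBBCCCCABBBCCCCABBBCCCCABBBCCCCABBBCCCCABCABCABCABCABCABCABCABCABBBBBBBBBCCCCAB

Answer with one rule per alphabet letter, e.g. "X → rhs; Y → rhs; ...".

A->CCC, B->CAB, C->BB

  step 3 ⇒ step 4: CABCABBBBBBBBBCCCCABCABCABBBBBBBBBCCCCABCABCABCABCABCABCABCABCABBBBBBBBBCCCCAB ⇒ BB·CCC·CAB·BB·CCC·CAB·CAB·CAB·CAB·CAB·CAB·CAB·CAB·CAB·BB·BB·BB·BB·CCC·CAB·BB·CCC·CAB·BB·CCC·CAB·CAB·CAB·CAB·CAB·CAB·CAB·CAB·CAB·BB·BB·BB·BB·CCC·CAB·BB·CCC·CAB·BB·CCC·CAB·BB·CCC·CAB·BB·CCC·CAB·BB·CCC·CAB·BB·CCC·CAB·BB·CCC·CAB·BB·CCC·CAB·CAB·CAB·CAB·CAB·CAB·CAB·CAB·CAB·BB·BB·BB·BB·CCC·CAB
    A ↦ CCC
    B ↦ CAB
    C ↦ BB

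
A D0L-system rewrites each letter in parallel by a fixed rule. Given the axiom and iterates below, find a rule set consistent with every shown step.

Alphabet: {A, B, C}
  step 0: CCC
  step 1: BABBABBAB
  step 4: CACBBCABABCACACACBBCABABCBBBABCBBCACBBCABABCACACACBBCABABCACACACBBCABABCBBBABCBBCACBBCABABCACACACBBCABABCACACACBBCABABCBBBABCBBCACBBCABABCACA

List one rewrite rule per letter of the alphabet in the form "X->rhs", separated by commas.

  step 0 ⇒ step 1: CCC ⇒ BAB·BAB·BAB
    C ↦ BAB
    A ↦ CBB  (constrained at step 1)
    B ↦ CA  (constrained at step 1)

A->CBB, B->CA, C->BAB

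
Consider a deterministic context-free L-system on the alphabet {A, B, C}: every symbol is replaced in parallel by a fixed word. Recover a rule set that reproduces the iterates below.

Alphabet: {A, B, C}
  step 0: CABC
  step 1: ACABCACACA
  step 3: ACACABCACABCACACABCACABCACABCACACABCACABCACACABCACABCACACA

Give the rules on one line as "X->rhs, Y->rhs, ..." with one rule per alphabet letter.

  step 0 ⇒ step 1: CABC ⇒ ACA·BC·AC·ACA
    A ↦ BC
    B ↦ AC
    C ↦ ACA

A->BC, B->AC, C->ACA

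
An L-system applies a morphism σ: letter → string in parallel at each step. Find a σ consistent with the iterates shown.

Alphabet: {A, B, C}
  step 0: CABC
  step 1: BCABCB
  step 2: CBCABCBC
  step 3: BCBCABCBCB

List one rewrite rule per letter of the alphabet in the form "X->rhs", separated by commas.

  step 2 ⇒ step 3: CBCABCBC ⇒ B·C·B·CAB·C·B·C·B
    A ↦ CAB
    B ↦ C
    C ↦ B

A->CAB, B->C, C->B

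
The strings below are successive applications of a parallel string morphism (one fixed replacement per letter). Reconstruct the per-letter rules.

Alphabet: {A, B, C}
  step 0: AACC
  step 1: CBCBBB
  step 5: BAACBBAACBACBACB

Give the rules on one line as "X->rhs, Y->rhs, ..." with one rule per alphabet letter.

A->CB, B->A, C->B

  step 0 ⇒ step 1: AACC ⇒ CB·CB·B·B
    A ↦ CB
    C ↦ B
    B ↦ A  (constrained at step 1)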